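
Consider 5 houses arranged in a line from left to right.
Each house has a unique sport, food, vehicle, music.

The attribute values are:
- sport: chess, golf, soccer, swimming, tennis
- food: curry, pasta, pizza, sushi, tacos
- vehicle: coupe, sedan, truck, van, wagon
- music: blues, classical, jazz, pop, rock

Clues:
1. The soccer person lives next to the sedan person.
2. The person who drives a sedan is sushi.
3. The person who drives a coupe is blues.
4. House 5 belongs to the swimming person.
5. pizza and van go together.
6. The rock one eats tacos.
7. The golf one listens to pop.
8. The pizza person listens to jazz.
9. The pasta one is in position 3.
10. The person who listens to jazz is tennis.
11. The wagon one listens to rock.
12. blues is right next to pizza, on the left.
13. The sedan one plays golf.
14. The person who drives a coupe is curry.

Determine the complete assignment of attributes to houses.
Solution:

House | Sport | Food | Vehicle | Music
--------------------------------------
  1   | chess | curry | coupe | blues
  2   | tennis | pizza | van | jazz
  3   | soccer | pasta | truck | classical
  4   | golf | sushi | sedan | pop
  5   | swimming | tacos | wagon | rock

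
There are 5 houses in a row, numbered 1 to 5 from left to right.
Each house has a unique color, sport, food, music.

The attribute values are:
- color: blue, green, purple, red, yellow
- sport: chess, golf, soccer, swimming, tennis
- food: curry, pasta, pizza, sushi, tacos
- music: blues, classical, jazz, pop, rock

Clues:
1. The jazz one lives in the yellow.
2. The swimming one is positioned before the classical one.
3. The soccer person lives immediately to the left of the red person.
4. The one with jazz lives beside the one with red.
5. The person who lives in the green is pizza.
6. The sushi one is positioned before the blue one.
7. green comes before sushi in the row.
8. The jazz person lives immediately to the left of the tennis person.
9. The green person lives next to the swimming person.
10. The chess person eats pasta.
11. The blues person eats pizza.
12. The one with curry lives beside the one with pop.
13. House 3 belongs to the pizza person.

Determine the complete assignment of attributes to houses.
Solution:

House | Color | Sport | Food | Music
------------------------------------
  1   | yellow | soccer | curry | jazz
  2   | red | tennis | tacos | pop
  3   | green | golf | pizza | blues
  4   | purple | swimming | sushi | rock
  5   | blue | chess | pasta | classical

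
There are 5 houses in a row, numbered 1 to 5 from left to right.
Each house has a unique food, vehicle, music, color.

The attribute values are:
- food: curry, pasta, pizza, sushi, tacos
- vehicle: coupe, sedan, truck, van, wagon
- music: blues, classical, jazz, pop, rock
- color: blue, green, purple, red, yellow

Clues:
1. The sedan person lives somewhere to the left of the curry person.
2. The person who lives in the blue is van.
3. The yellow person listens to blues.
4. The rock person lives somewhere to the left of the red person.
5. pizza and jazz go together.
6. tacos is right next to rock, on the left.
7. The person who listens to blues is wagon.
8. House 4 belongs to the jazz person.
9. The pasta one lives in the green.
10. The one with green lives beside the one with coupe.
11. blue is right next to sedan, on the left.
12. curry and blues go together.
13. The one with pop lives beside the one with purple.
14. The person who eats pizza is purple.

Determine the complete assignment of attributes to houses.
Solution:

House | Food | Vehicle | Music | Color
--------------------------------------
  1   | tacos | van | classical | blue
  2   | pasta | sedan | rock | green
  3   | sushi | coupe | pop | red
  4   | pizza | truck | jazz | purple
  5   | curry | wagon | blues | yellow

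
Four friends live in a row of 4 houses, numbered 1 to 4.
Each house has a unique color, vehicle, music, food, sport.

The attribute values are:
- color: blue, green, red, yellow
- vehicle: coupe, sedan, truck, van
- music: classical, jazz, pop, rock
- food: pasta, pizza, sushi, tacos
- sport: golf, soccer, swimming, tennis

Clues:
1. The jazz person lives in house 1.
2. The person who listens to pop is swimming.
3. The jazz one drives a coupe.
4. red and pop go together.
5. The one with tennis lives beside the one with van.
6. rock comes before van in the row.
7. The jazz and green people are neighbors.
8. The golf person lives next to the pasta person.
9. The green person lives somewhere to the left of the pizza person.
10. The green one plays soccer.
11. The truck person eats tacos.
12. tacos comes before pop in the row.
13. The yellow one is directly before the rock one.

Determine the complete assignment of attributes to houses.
Solution:

House | Color | Vehicle | Music | Food | Sport
----------------------------------------------
  1   | yellow | coupe | jazz | sushi | golf
  2   | green | sedan | rock | pasta | soccer
  3   | blue | truck | classical | tacos | tennis
  4   | red | van | pop | pizza | swimming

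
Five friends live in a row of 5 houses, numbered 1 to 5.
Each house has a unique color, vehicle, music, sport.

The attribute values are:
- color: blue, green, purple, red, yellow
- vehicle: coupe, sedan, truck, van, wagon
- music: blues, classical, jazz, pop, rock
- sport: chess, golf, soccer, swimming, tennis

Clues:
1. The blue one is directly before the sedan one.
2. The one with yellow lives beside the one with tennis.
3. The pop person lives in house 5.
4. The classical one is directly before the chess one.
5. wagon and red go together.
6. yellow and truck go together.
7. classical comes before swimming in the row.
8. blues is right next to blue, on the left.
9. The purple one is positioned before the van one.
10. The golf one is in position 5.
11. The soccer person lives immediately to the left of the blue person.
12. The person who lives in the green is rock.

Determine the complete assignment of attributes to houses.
Solution:

House | Color | Vehicle | Music | Sport
---------------------------------------
  1   | yellow | truck | blues | soccer
  2   | blue | coupe | classical | tennis
  3   | purple | sedan | jazz | chess
  4   | green | van | rock | swimming
  5   | red | wagon | pop | golf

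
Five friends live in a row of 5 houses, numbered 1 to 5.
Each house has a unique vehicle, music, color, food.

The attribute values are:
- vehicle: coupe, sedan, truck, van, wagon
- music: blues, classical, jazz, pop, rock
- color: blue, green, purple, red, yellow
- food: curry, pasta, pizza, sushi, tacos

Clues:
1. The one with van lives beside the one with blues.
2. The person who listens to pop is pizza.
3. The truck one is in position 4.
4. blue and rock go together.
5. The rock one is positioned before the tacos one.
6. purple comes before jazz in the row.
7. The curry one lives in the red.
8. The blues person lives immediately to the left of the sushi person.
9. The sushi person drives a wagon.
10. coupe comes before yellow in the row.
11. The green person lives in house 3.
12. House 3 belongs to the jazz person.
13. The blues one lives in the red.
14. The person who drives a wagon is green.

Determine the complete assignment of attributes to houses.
Solution:

House | Vehicle | Music | Color | Food
--------------------------------------
  1   | van | pop | purple | pizza
  2   | coupe | blues | red | curry
  3   | wagon | jazz | green | sushi
  4   | truck | rock | blue | pasta
  5   | sedan | classical | yellow | tacos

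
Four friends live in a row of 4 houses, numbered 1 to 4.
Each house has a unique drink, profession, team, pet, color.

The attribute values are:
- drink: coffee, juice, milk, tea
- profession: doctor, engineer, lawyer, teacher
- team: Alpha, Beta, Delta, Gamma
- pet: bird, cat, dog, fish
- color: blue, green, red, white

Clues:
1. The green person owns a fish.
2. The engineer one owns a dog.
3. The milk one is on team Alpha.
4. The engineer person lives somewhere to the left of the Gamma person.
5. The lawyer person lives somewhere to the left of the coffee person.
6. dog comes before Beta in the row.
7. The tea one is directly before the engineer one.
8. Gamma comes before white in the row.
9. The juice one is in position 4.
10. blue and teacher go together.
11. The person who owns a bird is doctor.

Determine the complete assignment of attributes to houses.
Solution:

House | Drink | Profession | Team | Pet | Color
-----------------------------------------------
  1   | tea | lawyer | Delta | fish | green
  2   | milk | engineer | Alpha | dog | red
  3   | coffee | teacher | Gamma | cat | blue
  4   | juice | doctor | Beta | bird | white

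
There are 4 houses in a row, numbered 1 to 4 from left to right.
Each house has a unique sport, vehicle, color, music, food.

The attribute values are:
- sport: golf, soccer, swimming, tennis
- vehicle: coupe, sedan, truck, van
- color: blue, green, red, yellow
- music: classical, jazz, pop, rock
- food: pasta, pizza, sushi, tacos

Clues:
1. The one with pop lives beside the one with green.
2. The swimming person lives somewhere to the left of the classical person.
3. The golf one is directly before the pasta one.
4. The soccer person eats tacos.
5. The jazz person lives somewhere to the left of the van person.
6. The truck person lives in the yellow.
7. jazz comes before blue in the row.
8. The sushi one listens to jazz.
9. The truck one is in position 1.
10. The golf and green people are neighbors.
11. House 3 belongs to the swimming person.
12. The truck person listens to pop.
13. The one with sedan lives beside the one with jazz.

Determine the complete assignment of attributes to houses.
Solution:

House | Sport | Vehicle | Color | Music | Food
----------------------------------------------
  1   | golf | truck | yellow | pop | pizza
  2   | tennis | sedan | green | rock | pasta
  3   | swimming | coupe | red | jazz | sushi
  4   | soccer | van | blue | classical | tacos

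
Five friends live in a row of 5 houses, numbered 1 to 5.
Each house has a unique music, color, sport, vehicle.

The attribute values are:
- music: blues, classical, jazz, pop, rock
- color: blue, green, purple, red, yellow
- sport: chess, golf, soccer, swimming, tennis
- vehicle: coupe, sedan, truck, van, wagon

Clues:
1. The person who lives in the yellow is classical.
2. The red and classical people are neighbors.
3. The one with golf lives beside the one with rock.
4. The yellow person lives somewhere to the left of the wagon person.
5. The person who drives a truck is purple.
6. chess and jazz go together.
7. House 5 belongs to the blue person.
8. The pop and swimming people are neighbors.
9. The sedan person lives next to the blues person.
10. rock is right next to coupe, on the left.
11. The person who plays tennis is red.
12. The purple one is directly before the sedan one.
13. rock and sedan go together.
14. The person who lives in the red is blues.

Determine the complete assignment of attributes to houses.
Solution:

House | Music | Color | Sport | Vehicle
---------------------------------------
  1   | pop | purple | golf | truck
  2   | rock | green | swimming | sedan
  3   | blues | red | tennis | coupe
  4   | classical | yellow | soccer | van
  5   | jazz | blue | chess | wagon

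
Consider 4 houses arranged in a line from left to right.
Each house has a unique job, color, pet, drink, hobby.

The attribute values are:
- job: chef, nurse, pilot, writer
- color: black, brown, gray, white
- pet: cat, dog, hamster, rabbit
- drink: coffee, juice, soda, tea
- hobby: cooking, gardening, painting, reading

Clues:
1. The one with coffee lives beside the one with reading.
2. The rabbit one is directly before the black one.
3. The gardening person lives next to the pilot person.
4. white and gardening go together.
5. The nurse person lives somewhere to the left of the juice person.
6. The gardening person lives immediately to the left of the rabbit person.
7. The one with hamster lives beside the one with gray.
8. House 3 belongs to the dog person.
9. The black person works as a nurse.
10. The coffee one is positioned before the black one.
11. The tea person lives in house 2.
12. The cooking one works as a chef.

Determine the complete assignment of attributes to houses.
Solution:

House | Job | Color | Pet | Drink | Hobby
-----------------------------------------
  1   | writer | white | hamster | coffee | gardening
  2   | pilot | gray | rabbit | tea | reading
  3   | nurse | black | dog | soda | painting
  4   | chef | brown | cat | juice | cooking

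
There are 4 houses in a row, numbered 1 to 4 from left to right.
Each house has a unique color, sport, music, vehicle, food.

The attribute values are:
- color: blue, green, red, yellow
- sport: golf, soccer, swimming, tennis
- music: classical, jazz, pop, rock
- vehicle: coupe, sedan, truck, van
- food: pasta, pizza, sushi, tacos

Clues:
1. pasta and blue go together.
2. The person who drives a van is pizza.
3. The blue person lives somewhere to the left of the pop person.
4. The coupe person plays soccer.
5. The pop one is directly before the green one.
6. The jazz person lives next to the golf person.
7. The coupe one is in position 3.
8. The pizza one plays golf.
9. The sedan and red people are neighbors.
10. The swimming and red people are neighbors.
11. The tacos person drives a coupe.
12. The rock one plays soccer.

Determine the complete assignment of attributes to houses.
Solution:

House | Color | Sport | Music | Vehicle | Food
----------------------------------------------
  1   | blue | swimming | jazz | sedan | pasta
  2   | red | golf | pop | van | pizza
  3   | green | soccer | rock | coupe | tacos
  4   | yellow | tennis | classical | truck | sushi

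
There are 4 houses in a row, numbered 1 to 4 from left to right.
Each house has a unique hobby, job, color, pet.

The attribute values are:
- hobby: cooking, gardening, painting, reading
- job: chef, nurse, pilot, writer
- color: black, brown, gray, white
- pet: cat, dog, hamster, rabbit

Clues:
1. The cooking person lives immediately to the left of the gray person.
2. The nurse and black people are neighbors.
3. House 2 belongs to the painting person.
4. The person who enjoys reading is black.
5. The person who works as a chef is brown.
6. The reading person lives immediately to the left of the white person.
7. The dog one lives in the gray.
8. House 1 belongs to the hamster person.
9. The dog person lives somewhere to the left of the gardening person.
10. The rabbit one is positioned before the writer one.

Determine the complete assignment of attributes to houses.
Solution:

House | Hobby | Job | Color | Pet
---------------------------------
  1   | cooking | chef | brown | hamster
  2   | painting | nurse | gray | dog
  3   | reading | pilot | black | rabbit
  4   | gardening | writer | white | cat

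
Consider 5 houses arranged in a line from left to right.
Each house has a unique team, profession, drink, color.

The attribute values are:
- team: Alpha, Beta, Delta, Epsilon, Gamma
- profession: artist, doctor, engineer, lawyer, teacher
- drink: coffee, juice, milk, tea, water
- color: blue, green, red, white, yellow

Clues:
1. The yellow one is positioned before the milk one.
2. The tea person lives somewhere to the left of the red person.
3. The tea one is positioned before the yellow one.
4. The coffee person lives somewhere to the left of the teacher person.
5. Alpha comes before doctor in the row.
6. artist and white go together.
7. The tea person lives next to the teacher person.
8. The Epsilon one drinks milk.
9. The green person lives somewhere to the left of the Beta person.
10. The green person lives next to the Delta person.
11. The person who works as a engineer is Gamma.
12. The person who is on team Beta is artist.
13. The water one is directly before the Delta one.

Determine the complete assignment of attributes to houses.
Solution:

House | Team | Profession | Drink | Color
-----------------------------------------
  1   | Gamma | engineer | water | green
  2   | Delta | lawyer | coffee | blue
  3   | Beta | artist | tea | white
  4   | Alpha | teacher | juice | yellow
  5   | Epsilon | doctor | milk | red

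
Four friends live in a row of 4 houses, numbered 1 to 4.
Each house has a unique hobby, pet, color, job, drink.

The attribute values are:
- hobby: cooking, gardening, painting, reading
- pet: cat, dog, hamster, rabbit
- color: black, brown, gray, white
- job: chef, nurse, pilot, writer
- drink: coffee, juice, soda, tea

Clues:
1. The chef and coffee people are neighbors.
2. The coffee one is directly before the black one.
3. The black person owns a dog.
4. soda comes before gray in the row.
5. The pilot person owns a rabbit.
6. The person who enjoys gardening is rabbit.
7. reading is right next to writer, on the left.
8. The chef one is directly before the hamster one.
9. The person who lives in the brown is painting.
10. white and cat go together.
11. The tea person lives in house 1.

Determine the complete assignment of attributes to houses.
Solution:

House | Hobby | Pet | Color | Job | Drink
-----------------------------------------
  1   | reading | cat | white | chef | tea
  2   | painting | hamster | brown | writer | coffee
  3   | cooking | dog | black | nurse | soda
  4   | gardening | rabbit | gray | pilot | juice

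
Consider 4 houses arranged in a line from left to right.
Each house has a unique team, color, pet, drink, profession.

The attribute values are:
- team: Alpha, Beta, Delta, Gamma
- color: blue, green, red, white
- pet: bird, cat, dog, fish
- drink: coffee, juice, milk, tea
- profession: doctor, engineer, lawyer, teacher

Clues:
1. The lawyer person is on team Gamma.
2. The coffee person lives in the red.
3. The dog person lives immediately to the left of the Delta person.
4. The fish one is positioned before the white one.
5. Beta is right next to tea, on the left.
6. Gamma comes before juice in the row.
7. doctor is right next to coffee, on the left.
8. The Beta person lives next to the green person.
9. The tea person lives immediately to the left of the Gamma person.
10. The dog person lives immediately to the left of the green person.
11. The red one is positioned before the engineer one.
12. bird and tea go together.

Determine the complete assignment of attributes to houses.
Solution:

House | Team | Color | Pet | Drink | Profession
-----------------------------------------------
  1   | Beta | blue | dog | milk | teacher
  2   | Delta | green | bird | tea | doctor
  3   | Gamma | red | fish | coffee | lawyer
  4   | Alpha | white | cat | juice | engineer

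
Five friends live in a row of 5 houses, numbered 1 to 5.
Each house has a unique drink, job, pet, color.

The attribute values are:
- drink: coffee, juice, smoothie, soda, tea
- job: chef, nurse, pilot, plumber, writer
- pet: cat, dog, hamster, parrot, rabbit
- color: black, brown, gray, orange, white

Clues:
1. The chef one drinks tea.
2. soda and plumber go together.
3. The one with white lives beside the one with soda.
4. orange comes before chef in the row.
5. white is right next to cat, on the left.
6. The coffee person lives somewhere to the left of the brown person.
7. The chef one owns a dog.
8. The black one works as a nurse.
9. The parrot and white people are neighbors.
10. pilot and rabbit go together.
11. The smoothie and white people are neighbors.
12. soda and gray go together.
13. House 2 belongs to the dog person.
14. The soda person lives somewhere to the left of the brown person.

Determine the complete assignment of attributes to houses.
Solution:

House | Drink | Job | Pet | Color
---------------------------------
  1   | smoothie | writer | parrot | orange
  2   | tea | chef | dog | white
  3   | soda | plumber | cat | gray
  4   | coffee | nurse | hamster | black
  5   | juice | pilot | rabbit | brown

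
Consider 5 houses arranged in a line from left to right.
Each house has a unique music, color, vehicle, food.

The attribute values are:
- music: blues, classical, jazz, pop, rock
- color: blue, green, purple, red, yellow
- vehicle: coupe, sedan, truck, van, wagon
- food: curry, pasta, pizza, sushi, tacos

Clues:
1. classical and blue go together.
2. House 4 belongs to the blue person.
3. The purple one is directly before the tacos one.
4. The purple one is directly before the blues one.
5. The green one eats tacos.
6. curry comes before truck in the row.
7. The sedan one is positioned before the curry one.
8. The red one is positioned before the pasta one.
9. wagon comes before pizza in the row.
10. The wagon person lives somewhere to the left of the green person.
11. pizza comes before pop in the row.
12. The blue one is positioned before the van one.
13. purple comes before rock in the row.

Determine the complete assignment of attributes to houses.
Solution:

House | Music | Color | Vehicle | Food
--------------------------------------
  1   | jazz | purple | wagon | sushi
  2   | blues | green | sedan | tacos
  3   | rock | red | coupe | curry
  4   | classical | blue | truck | pizza
  5   | pop | yellow | van | pasta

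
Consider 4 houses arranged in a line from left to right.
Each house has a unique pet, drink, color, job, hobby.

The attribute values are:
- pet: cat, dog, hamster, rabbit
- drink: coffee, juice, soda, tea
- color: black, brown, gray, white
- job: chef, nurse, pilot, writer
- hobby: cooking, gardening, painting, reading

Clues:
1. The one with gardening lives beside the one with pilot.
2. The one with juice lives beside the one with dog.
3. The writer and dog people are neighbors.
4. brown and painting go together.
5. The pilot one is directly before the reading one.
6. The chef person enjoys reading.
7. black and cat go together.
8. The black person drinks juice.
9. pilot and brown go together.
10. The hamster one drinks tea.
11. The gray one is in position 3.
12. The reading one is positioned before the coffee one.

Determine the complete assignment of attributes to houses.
Solution:

House | Pet | Drink | Color | Job | Hobby
-----------------------------------------
  1   | cat | juice | black | writer | gardening
  2   | dog | soda | brown | pilot | painting
  3   | hamster | tea | gray | chef | reading
  4   | rabbit | coffee | white | nurse | cooking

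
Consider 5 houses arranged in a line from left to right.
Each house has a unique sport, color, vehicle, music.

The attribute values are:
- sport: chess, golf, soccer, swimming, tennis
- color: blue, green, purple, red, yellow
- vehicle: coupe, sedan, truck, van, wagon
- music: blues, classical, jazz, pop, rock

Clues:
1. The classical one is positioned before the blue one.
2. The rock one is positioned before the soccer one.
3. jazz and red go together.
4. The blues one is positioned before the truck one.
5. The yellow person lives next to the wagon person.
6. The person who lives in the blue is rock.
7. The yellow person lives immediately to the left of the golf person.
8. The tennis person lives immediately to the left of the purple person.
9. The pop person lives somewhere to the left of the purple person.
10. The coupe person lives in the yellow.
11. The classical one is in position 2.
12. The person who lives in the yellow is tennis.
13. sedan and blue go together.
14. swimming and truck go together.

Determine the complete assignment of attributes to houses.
Solution:

House | Sport | Color | Vehicle | Music
---------------------------------------
  1   | tennis | yellow | coupe | pop
  2   | golf | purple | wagon | classical
  3   | chess | blue | sedan | rock
  4   | soccer | green | van | blues
  5   | swimming | red | truck | jazz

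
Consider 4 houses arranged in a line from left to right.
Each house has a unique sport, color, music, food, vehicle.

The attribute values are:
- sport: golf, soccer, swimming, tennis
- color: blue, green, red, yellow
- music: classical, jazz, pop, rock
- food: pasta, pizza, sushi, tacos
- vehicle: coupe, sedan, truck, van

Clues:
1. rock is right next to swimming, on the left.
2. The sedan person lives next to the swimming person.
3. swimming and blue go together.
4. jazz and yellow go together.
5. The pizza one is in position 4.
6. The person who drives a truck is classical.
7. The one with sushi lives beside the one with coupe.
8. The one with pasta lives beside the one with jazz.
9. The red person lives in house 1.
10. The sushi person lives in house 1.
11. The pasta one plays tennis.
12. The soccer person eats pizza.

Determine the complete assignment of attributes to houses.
Solution:

House | Sport | Color | Music | Food | Vehicle
----------------------------------------------
  1   | golf | red | rock | sushi | sedan
  2   | swimming | blue | pop | tacos | coupe
  3   | tennis | green | classical | pasta | truck
  4   | soccer | yellow | jazz | pizza | van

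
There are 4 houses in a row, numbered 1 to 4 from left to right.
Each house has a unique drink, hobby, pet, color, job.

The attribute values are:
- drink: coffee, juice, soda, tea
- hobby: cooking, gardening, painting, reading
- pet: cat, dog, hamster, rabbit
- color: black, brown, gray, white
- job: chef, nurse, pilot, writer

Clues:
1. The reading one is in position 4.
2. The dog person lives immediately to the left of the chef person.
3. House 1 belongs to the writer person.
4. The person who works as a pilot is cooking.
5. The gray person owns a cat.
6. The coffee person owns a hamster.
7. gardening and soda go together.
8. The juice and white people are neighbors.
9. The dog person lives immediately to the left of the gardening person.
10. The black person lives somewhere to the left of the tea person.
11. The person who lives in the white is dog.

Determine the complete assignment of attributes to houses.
Solution:

House | Drink | Hobby | Pet | Color | Job
-----------------------------------------
  1   | juice | painting | rabbit | black | writer
  2   | tea | cooking | dog | white | pilot
  3   | soda | gardening | cat | gray | chef
  4   | coffee | reading | hamster | brown | nurse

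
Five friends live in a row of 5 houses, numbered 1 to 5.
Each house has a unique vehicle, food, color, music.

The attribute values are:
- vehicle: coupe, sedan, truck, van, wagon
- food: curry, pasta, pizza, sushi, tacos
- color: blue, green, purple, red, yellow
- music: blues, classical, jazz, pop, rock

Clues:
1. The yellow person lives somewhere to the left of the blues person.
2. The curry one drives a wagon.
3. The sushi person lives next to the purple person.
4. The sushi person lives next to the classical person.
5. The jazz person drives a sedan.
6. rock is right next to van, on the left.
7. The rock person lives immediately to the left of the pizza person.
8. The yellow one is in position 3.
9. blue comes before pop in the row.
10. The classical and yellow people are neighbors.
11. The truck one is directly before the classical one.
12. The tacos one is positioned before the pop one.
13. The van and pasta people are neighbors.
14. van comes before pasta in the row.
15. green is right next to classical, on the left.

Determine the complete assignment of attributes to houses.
Solution:

House | Vehicle | Food | Color | Music
--------------------------------------
  1   | truck | sushi | green | rock
  2   | van | pizza | purple | classical
  3   | sedan | pasta | yellow | jazz
  4   | coupe | tacos | blue | blues
  5   | wagon | curry | red | pop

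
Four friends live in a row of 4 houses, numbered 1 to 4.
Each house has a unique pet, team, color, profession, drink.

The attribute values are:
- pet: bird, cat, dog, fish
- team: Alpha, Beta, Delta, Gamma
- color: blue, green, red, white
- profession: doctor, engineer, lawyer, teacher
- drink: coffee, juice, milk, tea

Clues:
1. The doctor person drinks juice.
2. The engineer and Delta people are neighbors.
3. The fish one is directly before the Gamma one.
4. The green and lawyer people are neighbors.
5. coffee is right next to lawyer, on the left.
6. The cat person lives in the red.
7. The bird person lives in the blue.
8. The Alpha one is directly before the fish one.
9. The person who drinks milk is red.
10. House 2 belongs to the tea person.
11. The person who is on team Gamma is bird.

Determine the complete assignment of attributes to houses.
Solution:

House | Pet | Team | Color | Profession | Drink
-----------------------------------------------
  1   | dog | Alpha | green | engineer | coffee
  2   | fish | Delta | white | lawyer | tea
  3   | bird | Gamma | blue | doctor | juice
  4   | cat | Beta | red | teacher | milk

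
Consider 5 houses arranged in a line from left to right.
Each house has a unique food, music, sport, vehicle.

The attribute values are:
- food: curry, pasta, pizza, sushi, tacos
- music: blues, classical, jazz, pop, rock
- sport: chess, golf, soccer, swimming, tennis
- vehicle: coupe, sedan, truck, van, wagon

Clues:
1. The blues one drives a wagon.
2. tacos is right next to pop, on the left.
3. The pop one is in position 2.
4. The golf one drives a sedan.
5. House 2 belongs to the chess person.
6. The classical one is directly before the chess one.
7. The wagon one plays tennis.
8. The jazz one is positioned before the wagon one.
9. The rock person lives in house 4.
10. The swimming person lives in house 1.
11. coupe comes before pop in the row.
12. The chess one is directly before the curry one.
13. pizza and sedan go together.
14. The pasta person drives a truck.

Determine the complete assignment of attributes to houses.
Solution:

House | Food | Music | Sport | Vehicle
--------------------------------------
  1   | tacos | classical | swimming | coupe
  2   | pasta | pop | chess | truck
  3   | curry | jazz | soccer | van
  4   | pizza | rock | golf | sedan
  5   | sushi | blues | tennis | wagon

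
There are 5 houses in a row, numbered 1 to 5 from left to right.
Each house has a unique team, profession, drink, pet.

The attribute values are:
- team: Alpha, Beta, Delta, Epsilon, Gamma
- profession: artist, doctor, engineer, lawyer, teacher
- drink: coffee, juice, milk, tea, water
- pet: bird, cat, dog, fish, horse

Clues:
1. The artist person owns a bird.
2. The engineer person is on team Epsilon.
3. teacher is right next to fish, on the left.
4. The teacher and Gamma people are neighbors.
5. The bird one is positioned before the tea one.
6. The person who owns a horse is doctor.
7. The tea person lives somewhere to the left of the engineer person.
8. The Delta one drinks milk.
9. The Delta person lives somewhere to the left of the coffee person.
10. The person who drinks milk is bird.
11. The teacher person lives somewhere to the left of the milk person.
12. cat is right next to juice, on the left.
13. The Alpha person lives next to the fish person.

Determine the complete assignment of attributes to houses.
Solution:

House | Team | Profession | Drink | Pet
---------------------------------------
  1   | Alpha | teacher | water | cat
  2   | Gamma | lawyer | juice | fish
  3   | Delta | artist | milk | bird
  4   | Beta | doctor | tea | horse
  5   | Epsilon | engineer | coffee | dog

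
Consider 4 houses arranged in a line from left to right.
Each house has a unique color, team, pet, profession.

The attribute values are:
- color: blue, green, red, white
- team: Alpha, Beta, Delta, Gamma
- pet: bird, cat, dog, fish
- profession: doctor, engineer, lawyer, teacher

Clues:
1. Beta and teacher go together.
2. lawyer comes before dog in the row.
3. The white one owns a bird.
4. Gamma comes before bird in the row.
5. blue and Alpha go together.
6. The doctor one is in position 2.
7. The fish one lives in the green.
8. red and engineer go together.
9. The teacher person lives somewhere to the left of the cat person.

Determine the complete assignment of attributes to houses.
Solution:

House | Color | Team | Pet | Profession
---------------------------------------
  1   | green | Gamma | fish | lawyer
  2   | blue | Alpha | dog | doctor
  3   | white | Beta | bird | teacher
  4   | red | Delta | cat | engineer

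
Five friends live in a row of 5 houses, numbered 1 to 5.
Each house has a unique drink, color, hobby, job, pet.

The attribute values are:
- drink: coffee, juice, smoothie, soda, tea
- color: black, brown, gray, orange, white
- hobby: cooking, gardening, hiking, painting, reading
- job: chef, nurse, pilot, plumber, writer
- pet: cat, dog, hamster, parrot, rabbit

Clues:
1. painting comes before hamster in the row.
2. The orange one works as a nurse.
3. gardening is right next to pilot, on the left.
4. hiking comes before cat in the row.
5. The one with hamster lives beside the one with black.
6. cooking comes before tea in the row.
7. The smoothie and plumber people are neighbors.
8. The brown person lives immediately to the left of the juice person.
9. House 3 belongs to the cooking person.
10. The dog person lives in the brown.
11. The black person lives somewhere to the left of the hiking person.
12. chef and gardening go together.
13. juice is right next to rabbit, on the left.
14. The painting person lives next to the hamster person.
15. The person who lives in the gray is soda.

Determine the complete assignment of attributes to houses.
Solution:

House | Drink | Color | Hobby | Job | Pet
-----------------------------------------
  1   | coffee | brown | painting | writer | dog
  2   | juice | white | gardening | chef | hamster
  3   | smoothie | black | cooking | pilot | rabbit
  4   | soda | gray | hiking | plumber | parrot
  5   | tea | orange | reading | nurse | cat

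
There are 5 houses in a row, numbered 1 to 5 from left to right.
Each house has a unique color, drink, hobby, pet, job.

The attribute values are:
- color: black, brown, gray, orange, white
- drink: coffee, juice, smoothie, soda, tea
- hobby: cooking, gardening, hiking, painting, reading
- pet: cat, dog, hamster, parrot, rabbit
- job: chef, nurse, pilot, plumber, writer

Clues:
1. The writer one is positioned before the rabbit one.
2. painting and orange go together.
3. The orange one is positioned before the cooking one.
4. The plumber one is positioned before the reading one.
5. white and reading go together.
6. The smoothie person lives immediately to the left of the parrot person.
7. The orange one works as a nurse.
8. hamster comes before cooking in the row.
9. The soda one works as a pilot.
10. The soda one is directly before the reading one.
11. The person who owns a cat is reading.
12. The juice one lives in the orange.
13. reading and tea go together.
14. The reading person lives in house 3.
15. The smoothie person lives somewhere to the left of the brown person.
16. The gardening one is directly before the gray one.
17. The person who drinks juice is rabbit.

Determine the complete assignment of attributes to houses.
Solution:

House | Color | Drink | Hobby | Pet | Job
-----------------------------------------
  1   | black | smoothie | gardening | hamster | plumber
  2   | gray | soda | hiking | parrot | pilot
  3   | white | tea | reading | cat | writer
  4   | orange | juice | painting | rabbit | nurse
  5   | brown | coffee | cooking | dog | chef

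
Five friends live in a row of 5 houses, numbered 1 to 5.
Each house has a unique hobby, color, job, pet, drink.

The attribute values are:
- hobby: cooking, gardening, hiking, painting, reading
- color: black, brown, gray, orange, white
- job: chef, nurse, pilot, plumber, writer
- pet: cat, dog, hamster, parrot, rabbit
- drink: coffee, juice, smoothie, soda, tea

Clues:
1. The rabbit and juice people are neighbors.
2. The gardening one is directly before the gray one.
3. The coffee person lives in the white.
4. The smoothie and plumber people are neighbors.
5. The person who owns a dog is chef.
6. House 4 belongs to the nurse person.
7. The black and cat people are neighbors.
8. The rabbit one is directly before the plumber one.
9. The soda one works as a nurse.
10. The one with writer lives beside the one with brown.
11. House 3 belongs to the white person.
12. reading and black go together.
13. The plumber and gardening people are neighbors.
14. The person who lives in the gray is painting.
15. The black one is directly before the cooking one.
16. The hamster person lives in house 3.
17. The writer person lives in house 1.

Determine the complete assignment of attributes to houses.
Solution:

House | Hobby | Color | Job | Pet | Drink
-----------------------------------------
  1   | reading | black | writer | rabbit | smoothie
  2   | cooking | brown | plumber | cat | juice
  3   | gardening | white | pilot | hamster | coffee
  4   | painting | gray | nurse | parrot | soda
  5   | hiking | orange | chef | dog | tea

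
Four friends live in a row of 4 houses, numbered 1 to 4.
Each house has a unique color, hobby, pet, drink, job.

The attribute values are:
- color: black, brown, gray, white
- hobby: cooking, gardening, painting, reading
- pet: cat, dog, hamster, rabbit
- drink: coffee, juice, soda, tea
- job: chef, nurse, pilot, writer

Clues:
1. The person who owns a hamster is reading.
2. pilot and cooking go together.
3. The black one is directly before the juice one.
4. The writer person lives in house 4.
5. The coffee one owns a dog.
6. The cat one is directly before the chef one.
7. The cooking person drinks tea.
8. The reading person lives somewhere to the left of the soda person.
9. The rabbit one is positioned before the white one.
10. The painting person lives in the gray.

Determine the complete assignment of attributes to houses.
Solution:

House | Color | Hobby | Pet | Drink | Job
-----------------------------------------
  1   | black | cooking | cat | tea | pilot
  2   | brown | reading | hamster | juice | chef
  3   | gray | painting | rabbit | soda | nurse
  4   | white | gardening | dog | coffee | writer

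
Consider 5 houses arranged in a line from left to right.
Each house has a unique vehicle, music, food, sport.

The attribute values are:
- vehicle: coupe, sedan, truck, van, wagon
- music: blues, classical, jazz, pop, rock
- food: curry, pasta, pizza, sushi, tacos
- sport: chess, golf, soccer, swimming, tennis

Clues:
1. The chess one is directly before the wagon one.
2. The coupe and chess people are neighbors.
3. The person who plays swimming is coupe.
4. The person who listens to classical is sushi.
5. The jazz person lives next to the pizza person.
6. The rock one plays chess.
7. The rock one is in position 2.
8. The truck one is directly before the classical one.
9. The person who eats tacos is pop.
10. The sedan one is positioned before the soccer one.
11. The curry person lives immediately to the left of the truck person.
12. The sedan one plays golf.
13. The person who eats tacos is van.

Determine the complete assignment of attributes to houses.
Solution:

House | Vehicle | Music | Food | Sport
--------------------------------------
  1   | coupe | jazz | curry | swimming
  2   | truck | rock | pizza | chess
  3   | wagon | classical | sushi | tennis
  4   | sedan | blues | pasta | golf
  5   | van | pop | tacos | soccer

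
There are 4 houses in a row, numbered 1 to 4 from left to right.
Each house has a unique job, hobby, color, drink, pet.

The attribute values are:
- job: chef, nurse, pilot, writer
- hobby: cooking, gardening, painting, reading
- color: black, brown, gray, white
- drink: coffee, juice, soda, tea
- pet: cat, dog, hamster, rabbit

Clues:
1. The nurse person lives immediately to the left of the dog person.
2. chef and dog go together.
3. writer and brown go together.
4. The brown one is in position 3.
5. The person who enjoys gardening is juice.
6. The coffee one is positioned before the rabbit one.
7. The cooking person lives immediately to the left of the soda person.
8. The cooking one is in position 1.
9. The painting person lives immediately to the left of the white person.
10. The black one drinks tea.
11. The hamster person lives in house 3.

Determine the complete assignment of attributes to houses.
Solution:

House | Job | Hobby | Color | Drink | Pet
-----------------------------------------
  1   | nurse | cooking | black | tea | cat
  2   | chef | reading | gray | soda | dog
  3   | writer | painting | brown | coffee | hamster
  4   | pilot | gardening | white | juice | rabbit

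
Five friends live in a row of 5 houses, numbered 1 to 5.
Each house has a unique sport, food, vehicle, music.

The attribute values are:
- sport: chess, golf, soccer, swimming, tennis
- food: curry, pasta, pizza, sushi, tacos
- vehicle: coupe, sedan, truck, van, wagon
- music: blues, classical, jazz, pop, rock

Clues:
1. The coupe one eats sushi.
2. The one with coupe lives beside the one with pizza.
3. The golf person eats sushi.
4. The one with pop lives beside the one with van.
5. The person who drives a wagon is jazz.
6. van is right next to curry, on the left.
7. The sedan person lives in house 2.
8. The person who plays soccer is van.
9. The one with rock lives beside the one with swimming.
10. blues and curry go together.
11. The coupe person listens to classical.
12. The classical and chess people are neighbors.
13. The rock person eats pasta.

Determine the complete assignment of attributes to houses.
Solution:

House | Sport | Food | Vehicle | Music
--------------------------------------
  1   | golf | sushi | coupe | classical
  2   | chess | pizza | sedan | pop
  3   | soccer | pasta | van | rock
  4   | swimming | curry | truck | blues
  5   | tennis | tacos | wagon | jazz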